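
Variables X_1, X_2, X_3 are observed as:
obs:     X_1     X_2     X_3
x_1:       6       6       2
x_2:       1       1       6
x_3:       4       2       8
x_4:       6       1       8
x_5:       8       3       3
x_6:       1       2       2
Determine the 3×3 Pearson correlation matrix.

Step 1 — column means:
  mean(X_1) = (6 + 1 + 4 + 6 + 8 + 1) / 6 = 26/6 = 4.3333
  mean(X_2) = (6 + 1 + 2 + 1 + 3 + 2) / 6 = 15/6 = 2.5
  mean(X_3) = (2 + 6 + 8 + 8 + 3 + 2) / 6 = 29/6 = 4.8333

Step 2 — sample variances and covariances s[i,j] = (1/(n-1)) · Σ_k (x_{k,i} - mean_i) · (x_{k,j} - mean_j), with n-1 = 5:
  s[X_1,X_1] = ((1.6667)·(1.6667) + (-3.3333)·(-3.3333) + (-0.3333)·(-0.3333) + (1.6667)·(1.6667) + (3.6667)·(3.6667) + (-3.3333)·(-3.3333)) / 5 = 41.3333/5 = 8.2667
  s[X_1,X_2] = ((1.6667)·(3.5) + (-3.3333)·(-1.5) + (-0.3333)·(-0.5) + (1.6667)·(-1.5) + (3.6667)·(0.5) + (-3.3333)·(-0.5)) / 5 = 12/5 = 2.4
  s[X_1,X_3] = ((1.6667)·(-2.8333) + (-3.3333)·(1.1667) + (-0.3333)·(3.1667) + (1.6667)·(3.1667) + (3.6667)·(-1.8333) + (-3.3333)·(-2.8333)) / 5 = -1.6667/5 = -0.3333
  s[X_2,X_2] = ((3.5)·(3.5) + (-1.5)·(-1.5) + (-0.5)·(-0.5) + (-1.5)·(-1.5) + (0.5)·(0.5) + (-0.5)·(-0.5)) / 5 = 17.5/5 = 3.5
  s[X_2,X_3] = ((3.5)·(-2.8333) + (-1.5)·(1.1667) + (-0.5)·(3.1667) + (-1.5)·(3.1667) + (0.5)·(-1.8333) + (-0.5)·(-2.8333)) / 5 = -17.5/5 = -3.5
  s[X_3,X_3] = ((-2.8333)·(-2.8333) + (1.1667)·(1.1667) + (3.1667)·(3.1667) + (3.1667)·(3.1667) + (-1.8333)·(-1.8333) + (-2.8333)·(-2.8333)) / 5 = 40.8333/5 = 8.1667
  Sample standard deviations s_i = √(s[i,i]):
  s(X_1) = √(8.2667) = 2.8752
  s(X_2) = √(3.5) = 1.8708
  s(X_3) = √(8.1667) = 2.8577

Step 3 — r_{ij} = s_{ij} / (s_i · s_j):
  r[X_1,X_1] = 1 (diagonal).
  r[X_1,X_2] = 2.4 / (2.8752 · 1.8708) = 2.4 / 5.379 = 0.4462
  r[X_1,X_3] = -0.3333 / (2.8752 · 2.8577) = -0.3333 / 8.2165 = -0.0406
  r[X_2,X_2] = 1 (diagonal).
  r[X_2,X_3] = -3.5 / (1.8708 · 2.8577) = -3.5 / 5.3463 = -0.6547
  r[X_3,X_3] = 1 (diagonal).

R is symmetric with unit diagonal. Assembling:

R = [[1, 0.4462, -0.0406],
 [0.4462, 1, -0.6547],
 [-0.0406, -0.6547, 1]]


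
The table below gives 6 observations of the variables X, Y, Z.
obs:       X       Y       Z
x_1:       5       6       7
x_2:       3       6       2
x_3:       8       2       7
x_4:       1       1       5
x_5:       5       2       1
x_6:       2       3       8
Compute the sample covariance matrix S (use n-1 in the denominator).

Step 1 — column means:
  mean(X) = (5 + 3 + 8 + 1 + 5 + 2) / 6 = 24/6 = 4
  mean(Y) = (6 + 6 + 2 + 1 + 2 + 3) / 6 = 20/6 = 3.3333
  mean(Z) = (7 + 2 + 7 + 5 + 1 + 8) / 6 = 30/6 = 5

Step 2 — sample covariance S[i,j] = (1/(n-1)) · Σ_k (x_{k,i} - mean_i) · (x_{k,j} - mean_j), with n-1 = 5.
  S[X,X] = ((1)·(1) + (-1)·(-1) + (4)·(4) + (-3)·(-3) + (1)·(1) + (-2)·(-2)) / 5 = 32/5 = 6.4
  S[X,Y] = ((1)·(2.6667) + (-1)·(2.6667) + (4)·(-1.3333) + (-3)·(-2.3333) + (1)·(-1.3333) + (-2)·(-0.3333)) / 5 = 1/5 = 0.2
  S[X,Z] = ((1)·(2) + (-1)·(-3) + (4)·(2) + (-3)·(0) + (1)·(-4) + (-2)·(3)) / 5 = 3/5 = 0.6
  S[Y,Y] = ((2.6667)·(2.6667) + (2.6667)·(2.6667) + (-1.3333)·(-1.3333) + (-2.3333)·(-2.3333) + (-1.3333)·(-1.3333) + (-0.3333)·(-0.3333)) / 5 = 23.3333/5 = 4.6667
  S[Y,Z] = ((2.6667)·(2) + (2.6667)·(-3) + (-1.3333)·(2) + (-2.3333)·(0) + (-1.3333)·(-4) + (-0.3333)·(3)) / 5 = -1/5 = -0.2
  S[Z,Z] = ((2)·(2) + (-3)·(-3) + (2)·(2) + (0)·(0) + (-4)·(-4) + (3)·(3)) / 5 = 42/5 = 8.4

S is symmetric (S[j,i] = S[i,j]). Assembling:

S = [[6.4, 0.2, 0.6],
 [0.2, 4.6667, -0.2],
 [0.6, -0.2, 8.4]]


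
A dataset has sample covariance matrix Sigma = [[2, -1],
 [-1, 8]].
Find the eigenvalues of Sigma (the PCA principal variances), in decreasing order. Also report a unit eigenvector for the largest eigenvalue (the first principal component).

Step 1 — characteristic polynomial of 2×2 Sigma:
  det(Sigma - λI) = λ² - trace · λ + det = 0.
  trace = 2 + 8 = 10, det = 2·8 - (-1)² = 15.
Step 2 — discriminant:
  Δ = trace² - 4·det = 100 - 60 = 40.
Step 3 — eigenvalues:
  λ = (trace ± √Δ)/2 = (10 ± 6.3246)/2,
  λ_1 = 8.1623,  λ_2 = 1.8377.

Step 4 — unit eigenvector for λ_1: solve (Sigma - λ_1 I)v = 0. First row:
  (2 - 8.1623)·v_x + (-1)·v_y = 0, i.e. (-6.1623)·v_x + (-1)·v_y = 0,
  so v ∝ (b, λ_1 - a) = (-1, 6.1623); multiply by -1 so the first entry is positive: u = (1, -6.1623).
  ||u|| = √((1)² + (-6.1623)²) = √(38.9737) ≈ 6.2429,
  v_1 = u/||u|| ≈ (0.1602, -0.9871) (||v_1|| = 1).

λ_1 = 8.1623,  λ_2 = 1.8377;  v_1 ≈ (0.1602, -0.9871)


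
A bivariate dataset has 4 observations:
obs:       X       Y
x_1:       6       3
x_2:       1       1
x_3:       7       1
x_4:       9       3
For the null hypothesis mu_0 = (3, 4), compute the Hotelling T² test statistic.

Step 1 — sample mean vector:
  mean(X) = (6 + 1 + 7 + 9) / 4 = 23/4 = 5.75
  mean(Y) = (3 + 1 + 1 + 3) / 4 = 8/4 = 2
  x̄ = (5.75, 2),  deviation x̄ - mu_0 = (5.75, 2) - (3, 4) = (2.75, -2).

Step 2 — sample covariance matrix, S[i,j] = (1/(n-1)) · Σ_k (x_{k,i} - mean_i) · (x_{k,j} - mean_j), divisor n-1 = 3:
  S[X,X] = ((0.25)·(0.25) + (-4.75)·(-4.75) + (1.25)·(1.25) + (3.25)·(3.25)) / 3 = 34.75/3 = 11.5833
  S[X,Y] = ((0.25)·(1) + (-4.75)·(-1) + (1.25)·(-1) + (3.25)·(1)) / 3 = 7/3 = 2.3333
  S[Y,Y] = ((1)·(1) + (-1)·(-1) + (-1)·(-1) + (1)·(1)) / 3 = 4/3 = 1.3333
  S = [[11.5833, 2.3333],
 [2.3333, 1.3333]].

Step 3 — invert S. det(S) = 11.5833·1.3333 - (2.3333)² = 10.
  S^{-1} = (1/det) · [[d, -b], [-b, a]] = [[0.1333, -0.2333],
 [-0.2333, 1.1583]].

Step 4 — quadratic form (x̄ - mu_0)^T · S^{-1} · (x̄ - mu_0):
  S^{-1} · (x̄ - mu_0) = (0.8333, -2.9583),
  (x̄ - mu_0)^T · [...] = (2.75)·(0.8333) + (-2)·(-2.9583) = 8.2083.

Step 5 — scale by n: T² = 4 · 8.2083 = 32.8333.

T² ≈ 32.8333


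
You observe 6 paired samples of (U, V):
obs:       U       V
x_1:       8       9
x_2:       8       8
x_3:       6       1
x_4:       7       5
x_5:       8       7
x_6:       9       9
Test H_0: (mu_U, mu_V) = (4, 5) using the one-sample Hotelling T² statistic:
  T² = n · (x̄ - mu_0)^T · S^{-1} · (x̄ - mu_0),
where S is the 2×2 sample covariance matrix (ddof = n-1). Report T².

Step 1 — sample mean vector:
  mean(U) = (8 + 8 + 6 + 7 + 8 + 9) / 6 = 46/6 = 7.6667
  mean(V) = (9 + 8 + 1 + 5 + 7 + 9) / 6 = 39/6 = 6.5
  x̄ = (7.6667, 6.5),  deviation x̄ - mu_0 = (7.6667, 6.5) - (4, 5) = (3.6667, 1.5).

Step 2 — sample covariance matrix, S[i,j] = (1/(n-1)) · Σ_k (x_{k,i} - mean_i) · (x_{k,j} - mean_j), divisor n-1 = 5:
  S[U,U] = ((0.3333)·(0.3333) + (0.3333)·(0.3333) + (-1.6667)·(-1.6667) + (-0.6667)·(-0.6667) + (0.3333)·(0.3333) + (1.3333)·(1.3333)) / 5 = 5.3333/5 = 1.0667
  S[U,V] = ((0.3333)·(2.5) + (0.3333)·(1.5) + (-1.6667)·(-5.5) + (-0.6667)·(-1.5) + (0.3333)·(0.5) + (1.3333)·(2.5)) / 5 = 15/5 = 3
  S[V,V] = ((2.5)·(2.5) + (1.5)·(1.5) + (-5.5)·(-5.5) + (-1.5)·(-1.5) + (0.5)·(0.5) + (2.5)·(2.5)) / 5 = 47.5/5 = 9.5
  S = [[1.0667, 3],
 [3, 9.5]].

Step 3 — invert S. det(S) = 1.0667·9.5 - (3)² = 1.1333.
  S^{-1} = (1/det) · [[d, -b], [-b, a]] = [[8.3824, -2.6471],
 [-2.6471, 0.9412]].

Step 4 — quadratic form (x̄ - mu_0)^T · S^{-1} · (x̄ - mu_0):
  S^{-1} · (x̄ - mu_0) = (26.7647, -8.2941),
  (x̄ - mu_0)^T · [...] = (3.6667)·(26.7647) + (1.5)·(-8.2941) = 85.6961.

Step 5 — scale by n: T² = 6 · 85.6961 = 514.1765.

T² ≈ 514.1765


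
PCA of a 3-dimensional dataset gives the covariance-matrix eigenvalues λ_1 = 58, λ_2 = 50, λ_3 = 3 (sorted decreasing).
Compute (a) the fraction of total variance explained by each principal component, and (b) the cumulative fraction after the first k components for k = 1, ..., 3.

Step 1 — total variance = trace(Sigma) = Σ λ_i = 58 + 50 + 3 = 111.

Step 2 — fraction explained by component i = λ_i / Σ λ:
  PC1: 58/111 = 0.5225
  PC2: 50/111 = 0.4505
  PC3: 3/111 = 0.027

Step 3 — cumulative fraction after k components = (λ_1 + ... + λ_k) / Σ λ:
  k = 1: 58/111 = 0.5225
  k = 2: (58 + 50)/111 = 108/111 = 0.973
  k = 3: (58 + 50 + 3)/111 = 111/111 = 1

Summary (fraction, with percent):

explained: PC1 0.5225 (52.25%), PC2 0.4505 (45.05%), PC3 0.027 (2.7%);  cumulative: 0.5225, 0.973, 1


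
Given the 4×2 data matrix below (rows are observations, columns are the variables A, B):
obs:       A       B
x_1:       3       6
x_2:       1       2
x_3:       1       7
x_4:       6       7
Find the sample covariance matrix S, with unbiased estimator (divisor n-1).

Step 1 — column means:
  mean(A) = (3 + 1 + 1 + 6) / 4 = 11/4 = 2.75
  mean(B) = (6 + 2 + 7 + 7) / 4 = 22/4 = 5.5

Step 2 — sample covariance S[i,j] = (1/(n-1)) · Σ_k (x_{k,i} - mean_i) · (x_{k,j} - mean_j), with n-1 = 3.
  S[A,A] = ((0.25)·(0.25) + (-1.75)·(-1.75) + (-1.75)·(-1.75) + (3.25)·(3.25)) / 3 = 16.75/3 = 5.5833
  S[A,B] = ((0.25)·(0.5) + (-1.75)·(-3.5) + (-1.75)·(1.5) + (3.25)·(1.5)) / 3 = 8.5/3 = 2.8333
  S[B,B] = ((0.5)·(0.5) + (-3.5)·(-3.5) + (1.5)·(1.5) + (1.5)·(1.5)) / 3 = 17/3 = 5.6667

S is symmetric (S[j,i] = S[i,j]). Assembling:

S = [[5.5833, 2.8333],
 [2.8333, 5.6667]]


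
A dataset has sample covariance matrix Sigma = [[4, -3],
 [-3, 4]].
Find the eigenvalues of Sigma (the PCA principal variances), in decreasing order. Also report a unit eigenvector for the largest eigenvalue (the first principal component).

Step 1 — characteristic polynomial of 2×2 Sigma:
  det(Sigma - λI) = λ² - trace · λ + det = 0.
  trace = 4 + 4 = 8, det = 4·4 - (-3)² = 7.
Step 2 — discriminant:
  Δ = trace² - 4·det = 64 - 28 = 36.
Step 3 — eigenvalues:
  λ = (trace ± √Δ)/2 = (8 ± 6)/2,
  λ_1 = 7,  λ_2 = 1.

Step 4 — unit eigenvector for λ_1: solve (Sigma - λ_1 I)v = 0. First row:
  (4 - 7)·v_x + (-3)·v_y = 0, i.e. (-3)·v_x + (-3)·v_y = 0,
  so v ∝ (b, λ_1 - a) = (-3, 3); multiply by -1 so the first entry is positive: u = (3, -3).
  ||u|| = √((3)² + (-3)²) = √(18) ≈ 4.2426,
  v_1 = u/||u|| ≈ (0.7071, -0.7071) (||v_1|| = 1).

λ_1 = 7,  λ_2 = 1;  v_1 ≈ (0.7071, -0.7071)


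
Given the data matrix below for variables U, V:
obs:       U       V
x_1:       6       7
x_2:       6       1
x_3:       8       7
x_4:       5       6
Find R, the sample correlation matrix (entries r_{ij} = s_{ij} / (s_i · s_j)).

Step 1 — column means:
  mean(U) = (6 + 6 + 8 + 5) / 4 = 25/4 = 6.25
  mean(V) = (7 + 1 + 7 + 6) / 4 = 21/4 = 5.25

Step 2 — sample variances and covariances s[i,j] = (1/(n-1)) · Σ_k (x_{k,i} - mean_i) · (x_{k,j} - mean_j), with n-1 = 3:
  s[U,U] = ((-0.25)·(-0.25) + (-0.25)·(-0.25) + (1.75)·(1.75) + (-1.25)·(-1.25)) / 3 = 4.75/3 = 1.5833
  s[U,V] = ((-0.25)·(1.75) + (-0.25)·(-4.25) + (1.75)·(1.75) + (-1.25)·(0.75)) / 3 = 2.75/3 = 0.9167
  s[V,V] = ((1.75)·(1.75) + (-4.25)·(-4.25) + (1.75)·(1.75) + (0.75)·(0.75)) / 3 = 24.75/3 = 8.25
  Sample standard deviations s_i = √(s[i,i]):
  s(U) = √(1.5833) = 1.2583
  s(V) = √(8.25) = 2.8723

Step 3 — r_{ij} = s_{ij} / (s_i · s_j):
  r[U,U] = 1 (diagonal).
  r[U,V] = 0.9167 / (1.2583 · 2.8723) = 0.9167 / 3.6142 = 0.2536
  r[V,V] = 1 (diagonal).

R is symmetric with unit diagonal. Assembling:

R = [[1, 0.2536],
 [0.2536, 1]]


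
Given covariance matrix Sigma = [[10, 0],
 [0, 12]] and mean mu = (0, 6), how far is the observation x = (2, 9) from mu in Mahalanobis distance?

Step 1 — centre the observation: (x - mu) = (2, 3).

Step 2 — invert Sigma. det(Sigma) = 10·12 - (0)² = 120.
  Sigma^{-1} = (1/det) · [[d, -b], [-b, a]] = [[0.1, 0],
 [0, 0.0833]].

Step 3 — form the quadratic (x - mu)^T · Sigma^{-1} · (x - mu):
  Sigma^{-1} · (x - mu) = (0.2, 0.25).
  (x - mu)^T · [Sigma^{-1} · (x - mu)] = (2)·(0.2) + (3)·(0.25) = 1.15.

Step 4 — take square root: d = √(1.15) ≈ 1.0724.

d(x, mu) = √(1.15) ≈ 1.0724


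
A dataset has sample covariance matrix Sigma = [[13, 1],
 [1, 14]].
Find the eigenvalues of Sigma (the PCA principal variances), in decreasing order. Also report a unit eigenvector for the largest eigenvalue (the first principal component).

Step 1 — characteristic polynomial of 2×2 Sigma:
  det(Sigma - λI) = λ² - trace · λ + det = 0.
  trace = 13 + 14 = 27, det = 13·14 - (1)² = 181.
Step 2 — discriminant:
  Δ = trace² - 4·det = 729 - 724 = 5.
Step 3 — eigenvalues:
  λ = (trace ± √Δ)/2 = (27 ± 2.2361)/2,
  λ_1 = 14.618,  λ_2 = 12.382.

Step 4 — unit eigenvector for λ_1: solve (Sigma - λ_1 I)v = 0. First row:
  (13 - 14.618)·v_x + (1)·v_y = 0, i.e. (-1.618)·v_x + (1)·v_y = 0,
  so v ∝ (b, λ_1 - a) = (1, 1.618) = u.
  ||u|| = √((1)² + (1.618)²) = √(3.618) ≈ 1.9021,
  v_1 = u/||u|| ≈ (0.5257, 0.8507) (||v_1|| = 1).

λ_1 = 14.618,  λ_2 = 12.382;  v_1 ≈ (0.5257, 0.8507)


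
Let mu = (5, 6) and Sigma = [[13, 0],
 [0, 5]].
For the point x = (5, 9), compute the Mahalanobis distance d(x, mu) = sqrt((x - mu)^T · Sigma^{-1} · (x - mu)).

Step 1 — centre the observation: (x - mu) = (0, 3).

Step 2 — invert Sigma. det(Sigma) = 13·5 - (0)² = 65.
  Sigma^{-1} = (1/det) · [[d, -b], [-b, a]] = [[0.0769, 0],
 [0, 0.2]].

Step 3 — form the quadratic (x - mu)^T · Sigma^{-1} · (x - mu):
  Sigma^{-1} · (x - mu) = (0, 0.6).
  (x - mu)^T · [Sigma^{-1} · (x - mu)] = (0)·(0) + (3)·(0.6) = 1.8.

Step 4 — take square root: d = √(1.8) ≈ 1.3416.

d(x, mu) = √(1.8) ≈ 1.3416


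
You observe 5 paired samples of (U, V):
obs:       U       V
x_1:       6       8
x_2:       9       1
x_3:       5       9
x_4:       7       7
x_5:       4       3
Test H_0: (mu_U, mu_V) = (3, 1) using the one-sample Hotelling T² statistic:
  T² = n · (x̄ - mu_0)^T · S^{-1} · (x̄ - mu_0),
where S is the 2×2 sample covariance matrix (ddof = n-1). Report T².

Step 1 — sample mean vector:
  mean(U) = (6 + 9 + 5 + 7 + 4) / 5 = 31/5 = 6.2
  mean(V) = (8 + 1 + 9 + 7 + 3) / 5 = 28/5 = 5.6
  x̄ = (6.2, 5.6),  deviation x̄ - mu_0 = (6.2, 5.6) - (3, 1) = (3.2, 4.6).

Step 2 — sample covariance matrix, S[i,j] = (1/(n-1)) · Σ_k (x_{k,i} - mean_i) · (x_{k,j} - mean_j), divisor n-1 = 4:
  S[U,U] = ((-0.2)·(-0.2) + (2.8)·(2.8) + (-1.2)·(-1.2) + (0.8)·(0.8) + (-2.2)·(-2.2)) / 4 = 14.8/4 = 3.7
  S[U,V] = ((-0.2)·(2.4) + (2.8)·(-4.6) + (-1.2)·(3.4) + (0.8)·(1.4) + (-2.2)·(-2.6)) / 4 = -10.6/4 = -2.65
  S[V,V] = ((2.4)·(2.4) + (-4.6)·(-4.6) + (3.4)·(3.4) + (1.4)·(1.4) + (-2.6)·(-2.6)) / 4 = 47.2/4 = 11.8
  S = [[3.7, -2.65],
 [-2.65, 11.8]].

Step 3 — invert S. det(S) = 3.7·11.8 - (-2.65)² = 36.6375.
  S^{-1} = (1/det) · [[d, -b], [-b, a]] = [[0.3221, 0.0723],
 [0.0723, 0.101]].

Step 4 — quadratic form (x̄ - mu_0)^T · S^{-1} · (x̄ - mu_0):
  S^{-1} · (x̄ - mu_0) = (1.3634, 0.696),
  (x̄ - mu_0)^T · [...] = (3.2)·(1.3634) + (4.6)·(0.696) = 7.5644.

Step 5 — scale by n: T² = 5 · 7.5644 = 37.8219.

T² ≈ 37.8219


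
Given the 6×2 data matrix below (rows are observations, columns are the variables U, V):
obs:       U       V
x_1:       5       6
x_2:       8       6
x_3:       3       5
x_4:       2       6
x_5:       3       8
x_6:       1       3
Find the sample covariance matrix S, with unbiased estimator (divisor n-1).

Step 1 — column means:
  mean(U) = (5 + 8 + 3 + 2 + 3 + 1) / 6 = 22/6 = 3.6667
  mean(V) = (6 + 6 + 5 + 6 + 8 + 3) / 6 = 34/6 = 5.6667

Step 2 — sample covariance S[i,j] = (1/(n-1)) · Σ_k (x_{k,i} - mean_i) · (x_{k,j} - mean_j), with n-1 = 5.
  S[U,U] = ((1.3333)·(1.3333) + (4.3333)·(4.3333) + (-0.6667)·(-0.6667) + (-1.6667)·(-1.6667) + (-0.6667)·(-0.6667) + (-2.6667)·(-2.6667)) / 5 = 31.3333/5 = 6.2667
  S[U,V] = ((1.3333)·(0.3333) + (4.3333)·(0.3333) + (-0.6667)·(-0.6667) + (-1.6667)·(0.3333) + (-0.6667)·(2.3333) + (-2.6667)·(-2.6667)) / 5 = 7.3333/5 = 1.4667
  S[V,V] = ((0.3333)·(0.3333) + (0.3333)·(0.3333) + (-0.6667)·(-0.6667) + (0.3333)·(0.3333) + (2.3333)·(2.3333) + (-2.6667)·(-2.6667)) / 5 = 13.3333/5 = 2.6667

S is symmetric (S[j,i] = S[i,j]). Assembling:

S = [[6.2667, 1.4667],
 [1.4667, 2.6667]]


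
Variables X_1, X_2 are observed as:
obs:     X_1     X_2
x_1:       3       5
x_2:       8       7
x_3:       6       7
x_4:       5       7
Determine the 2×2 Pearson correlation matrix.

Step 1 — column means:
  mean(X_1) = (3 + 8 + 6 + 5) / 4 = 22/4 = 5.5
  mean(X_2) = (5 + 7 + 7 + 7) / 4 = 26/4 = 6.5

Step 2 — sample variances and covariances s[i,j] = (1/(n-1)) · Σ_k (x_{k,i} - mean_i) · (x_{k,j} - mean_j), with n-1 = 3:
  s[X_1,X_1] = ((-2.5)·(-2.5) + (2.5)·(2.5) + (0.5)·(0.5) + (-0.5)·(-0.5)) / 3 = 13/3 = 4.3333
  s[X_1,X_2] = ((-2.5)·(-1.5) + (2.5)·(0.5) + (0.5)·(0.5) + (-0.5)·(0.5)) / 3 = 5/3 = 1.6667
  s[X_2,X_2] = ((-1.5)·(-1.5) + (0.5)·(0.5) + (0.5)·(0.5) + (0.5)·(0.5)) / 3 = 3/3 = 1
  Sample standard deviations s_i = √(s[i,i]):
  s(X_1) = √(4.3333) = 2.0817
  s(X_2) = √(1) = 1

Step 3 — r_{ij} = s_{ij} / (s_i · s_j):
  r[X_1,X_1] = 1 (diagonal).
  r[X_1,X_2] = 1.6667 / (2.0817 · 1) = 1.6667 / 2.0817 = 0.8006
  r[X_2,X_2] = 1 (diagonal).

R is symmetric with unit diagonal. Assembling:

R = [[1, 0.8006],
 [0.8006, 1]]


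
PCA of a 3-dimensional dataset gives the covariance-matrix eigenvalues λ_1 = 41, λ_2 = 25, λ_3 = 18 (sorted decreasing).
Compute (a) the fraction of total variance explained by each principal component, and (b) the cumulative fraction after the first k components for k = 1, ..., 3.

Step 1 — total variance = trace(Sigma) = Σ λ_i = 41 + 25 + 18 = 84.

Step 2 — fraction explained by component i = λ_i / Σ λ:
  PC1: 41/84 = 0.4881
  PC2: 25/84 = 0.2976
  PC3: 18/84 = 0.2143

Step 3 — cumulative fraction after k components = (λ_1 + ... + λ_k) / Σ λ:
  k = 1: 41/84 = 0.4881
  k = 2: (41 + 25)/84 = 66/84 = 0.7857
  k = 3: (41 + 25 + 18)/84 = 84/84 = 1

Summary (fraction, with percent):

explained: PC1 0.4881 (48.81%), PC2 0.2976 (29.76%), PC3 0.2143 (21.43%);  cumulative: 0.4881, 0.7857, 1


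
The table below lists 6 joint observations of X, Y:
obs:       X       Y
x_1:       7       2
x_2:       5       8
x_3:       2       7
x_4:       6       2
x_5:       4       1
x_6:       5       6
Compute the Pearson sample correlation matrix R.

Step 1 — column means:
  mean(X) = (7 + 5 + 2 + 6 + 4 + 5) / 6 = 29/6 = 4.8333
  mean(Y) = (2 + 8 + 7 + 2 + 1 + 6) / 6 = 26/6 = 4.3333

Step 2 — sample variances and covariances s[i,j] = (1/(n-1)) · Σ_k (x_{k,i} - mean_i) · (x_{k,j} - mean_j), with n-1 = 5:
  s[X,X] = ((2.1667)·(2.1667) + (0.1667)·(0.1667) + (-2.8333)·(-2.8333) + (1.1667)·(1.1667) + (-0.8333)·(-0.8333) + (0.1667)·(0.1667)) / 5 = 14.8333/5 = 2.9667
  s[X,Y] = ((2.1667)·(-2.3333) + (0.1667)·(3.6667) + (-2.8333)·(2.6667) + (1.1667)·(-2.3333) + (-0.8333)·(-3.3333) + (0.1667)·(1.6667)) / 5 = -11.6667/5 = -2.3333
  s[Y,Y] = ((-2.3333)·(-2.3333) + (3.6667)·(3.6667) + (2.6667)·(2.6667) + (-2.3333)·(-2.3333) + (-3.3333)·(-3.3333) + (1.6667)·(1.6667)) / 5 = 45.3333/5 = 9.0667
  Sample standard deviations s_i = √(s[i,i]):
  s(X) = √(2.9667) = 1.7224
  s(Y) = √(9.0667) = 3.0111

Step 3 — r_{ij} = s_{ij} / (s_i · s_j):
  r[X,X] = 1 (diagonal).
  r[X,Y] = -2.3333 / (1.7224 · 3.0111) = -2.3333 / 5.1863 = -0.4499
  r[Y,Y] = 1 (diagonal).

R is symmetric with unit diagonal. Assembling:

R = [[1, -0.4499],
 [-0.4499, 1]]


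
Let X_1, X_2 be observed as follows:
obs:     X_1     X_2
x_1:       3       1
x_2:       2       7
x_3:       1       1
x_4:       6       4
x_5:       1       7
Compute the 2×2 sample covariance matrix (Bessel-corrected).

Step 1 — column means:
  mean(X_1) = (3 + 2 + 1 + 6 + 1) / 5 = 13/5 = 2.6
  mean(X_2) = (1 + 7 + 1 + 4 + 7) / 5 = 20/5 = 4

Step 2 — sample covariance S[i,j] = (1/(n-1)) · Σ_k (x_{k,i} - mean_i) · (x_{k,j} - mean_j), with n-1 = 4.
  S[X_1,X_1] = ((0.4)·(0.4) + (-0.6)·(-0.6) + (-1.6)·(-1.6) + (3.4)·(3.4) + (-1.6)·(-1.6)) / 4 = 17.2/4 = 4.3
  S[X_1,X_2] = ((0.4)·(-3) + (-0.6)·(3) + (-1.6)·(-3) + (3.4)·(0) + (-1.6)·(3)) / 4 = -3/4 = -0.75
  S[X_2,X_2] = ((-3)·(-3) + (3)·(3) + (-3)·(-3) + (0)·(0) + (3)·(3)) / 4 = 36/4 = 9

S is symmetric (S[j,i] = S[i,j]). Assembling:

S = [[4.3, -0.75],
 [-0.75, 9]]


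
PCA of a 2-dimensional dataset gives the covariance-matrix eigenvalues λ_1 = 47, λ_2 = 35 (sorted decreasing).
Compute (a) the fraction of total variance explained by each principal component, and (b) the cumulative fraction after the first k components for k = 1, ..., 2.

Step 1 — total variance = trace(Sigma) = Σ λ_i = 47 + 35 = 82.

Step 2 — fraction explained by component i = λ_i / Σ λ:
  PC1: 47/82 = 0.5732
  PC2: 35/82 = 0.4268

Step 3 — cumulative fraction after k components = (λ_1 + ... + λ_k) / Σ λ:
  k = 1: 47/82 = 0.5732
  k = 2: (47 + 35)/82 = 82/82 = 1

Summary (fraction, with percent):

explained: PC1 0.5732 (57.32%), PC2 0.4268 (42.68%);  cumulative: 0.5732, 1


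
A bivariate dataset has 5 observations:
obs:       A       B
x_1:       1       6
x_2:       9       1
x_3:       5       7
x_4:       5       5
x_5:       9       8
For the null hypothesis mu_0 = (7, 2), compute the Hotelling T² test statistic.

Step 1 — sample mean vector:
  mean(A) = (1 + 9 + 5 + 5 + 9) / 5 = 29/5 = 5.8
  mean(B) = (6 + 1 + 7 + 5 + 8) / 5 = 27/5 = 5.4
  x̄ = (5.8, 5.4),  deviation x̄ - mu_0 = (5.8, 5.4) - (7, 2) = (-1.2, 3.4).

Step 2 — sample covariance matrix, S[i,j] = (1/(n-1)) · Σ_k (x_{k,i} - mean_i) · (x_{k,j} - mean_j), divisor n-1 = 4:
  S[A,A] = ((-4.8)·(-4.8) + (3.2)·(3.2) + (-0.8)·(-0.8) + (-0.8)·(-0.8) + (3.2)·(3.2)) / 4 = 44.8/4 = 11.2
  S[A,B] = ((-4.8)·(0.6) + (3.2)·(-4.4) + (-0.8)·(1.6) + (-0.8)·(-0.4) + (3.2)·(2.6)) / 4 = -9.6/4 = -2.4
  S[B,B] = ((0.6)·(0.6) + (-4.4)·(-4.4) + (1.6)·(1.6) + (-0.4)·(-0.4) + (2.6)·(2.6)) / 4 = 29.2/4 = 7.3
  S = [[11.2, -2.4],
 [-2.4, 7.3]].

Step 3 — invert S. det(S) = 11.2·7.3 - (-2.4)² = 76.
  S^{-1} = (1/det) · [[d, -b], [-b, a]] = [[0.0961, 0.0316],
 [0.0316, 0.1474]].

Step 4 — quadratic form (x̄ - mu_0)^T · S^{-1} · (x̄ - mu_0):
  S^{-1} · (x̄ - mu_0) = (-0.0079, 0.4632),
  (x̄ - mu_0)^T · [...] = (-1.2)·(-0.0079) + (3.4)·(0.4632) = 1.5842.

Step 5 — scale by n: T² = 5 · 1.5842 = 7.9211.

T² ≈ 7.9211


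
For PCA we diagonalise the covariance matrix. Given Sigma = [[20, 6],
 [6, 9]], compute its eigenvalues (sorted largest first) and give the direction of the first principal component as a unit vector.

Step 1 — characteristic polynomial of 2×2 Sigma:
  det(Sigma - λI) = λ² - trace · λ + det = 0.
  trace = 20 + 9 = 29, det = 20·9 - (6)² = 144.
Step 2 — discriminant:
  Δ = trace² - 4·det = 841 - 576 = 265.
Step 3 — eigenvalues:
  λ = (trace ± √Δ)/2 = (29 ± 16.2788)/2,
  λ_1 = 22.6394,  λ_2 = 6.3606.

Step 4 — unit eigenvector for λ_1: solve (Sigma - λ_1 I)v = 0. First row:
  (20 - 22.6394)·v_x + (6)·v_y = 0, i.e. (-2.6394)·v_x + (6)·v_y = 0,
  so v ∝ (b, λ_1 - a) = (6, 2.6394) = u.
  ||u|| = √((6)² + (2.6394)²) = √(42.9665) ≈ 6.5549,
  v_1 = u/||u|| ≈ (0.9153, 0.4027) (||v_1|| = 1).

λ_1 = 22.6394,  λ_2 = 6.3606;  v_1 ≈ (0.9153, 0.4027)


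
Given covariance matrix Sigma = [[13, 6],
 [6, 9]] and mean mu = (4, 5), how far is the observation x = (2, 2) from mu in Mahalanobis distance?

Step 1 — centre the observation: (x - mu) = (-2, -3).

Step 2 — invert Sigma. det(Sigma) = 13·9 - (6)² = 81.
  Sigma^{-1} = (1/det) · [[d, -b], [-b, a]] = [[0.1111, -0.0741],
 [-0.0741, 0.1605]].

Step 3 — form the quadratic (x - mu)^T · Sigma^{-1} · (x - mu):
  Sigma^{-1} · (x - mu) = (0, -0.3333).
  (x - mu)^T · [Sigma^{-1} · (x - mu)] = (-2)·(0) + (-3)·(-0.3333) = 1.

Step 4 — take square root: d = √(1) ≈ 1.

d(x, mu) = √(1) ≈ 1


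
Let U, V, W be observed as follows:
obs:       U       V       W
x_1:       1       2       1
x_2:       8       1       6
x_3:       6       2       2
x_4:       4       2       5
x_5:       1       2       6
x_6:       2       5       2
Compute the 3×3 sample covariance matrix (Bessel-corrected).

Step 1 — column means:
  mean(U) = (1 + 8 + 6 + 4 + 1 + 2) / 6 = 22/6 = 3.6667
  mean(V) = (2 + 1 + 2 + 2 + 2 + 5) / 6 = 14/6 = 2.3333
  mean(W) = (1 + 6 + 2 + 5 + 6 + 2) / 6 = 22/6 = 3.6667

Step 2 — sample covariance S[i,j] = (1/(n-1)) · Σ_k (x_{k,i} - mean_i) · (x_{k,j} - mean_j), with n-1 = 5.
  S[U,U] = ((-2.6667)·(-2.6667) + (4.3333)·(4.3333) + (2.3333)·(2.3333) + (0.3333)·(0.3333) + (-2.6667)·(-2.6667) + (-1.6667)·(-1.6667)) / 5 = 41.3333/5 = 8.2667
  S[U,V] = ((-2.6667)·(-0.3333) + (4.3333)·(-1.3333) + (2.3333)·(-0.3333) + (0.3333)·(-0.3333) + (-2.6667)·(-0.3333) + (-1.6667)·(2.6667)) / 5 = -9.3333/5 = -1.8667
  S[U,W] = ((-2.6667)·(-2.6667) + (4.3333)·(2.3333) + (2.3333)·(-1.6667) + (0.3333)·(1.3333) + (-2.6667)·(2.3333) + (-1.6667)·(-1.6667)) / 5 = 10.3333/5 = 2.0667
  S[V,V] = ((-0.3333)·(-0.3333) + (-1.3333)·(-1.3333) + (-0.3333)·(-0.3333) + (-0.3333)·(-0.3333) + (-0.3333)·(-0.3333) + (2.6667)·(2.6667)) / 5 = 9.3333/5 = 1.8667
  S[V,W] = ((-0.3333)·(-2.6667) + (-1.3333)·(2.3333) + (-0.3333)·(-1.6667) + (-0.3333)·(1.3333) + (-0.3333)·(2.3333) + (2.6667)·(-1.6667)) / 5 = -7.3333/5 = -1.4667
  S[W,W] = ((-2.6667)·(-2.6667) + (2.3333)·(2.3333) + (-1.6667)·(-1.6667) + (1.3333)·(1.3333) + (2.3333)·(2.3333) + (-1.6667)·(-1.6667)) / 5 = 25.3333/5 = 5.0667

S is symmetric (S[j,i] = S[i,j]). Assembling:

S = [[8.2667, -1.8667, 2.0667],
 [-1.8667, 1.8667, -1.4667],
 [2.0667, -1.4667, 5.0667]]


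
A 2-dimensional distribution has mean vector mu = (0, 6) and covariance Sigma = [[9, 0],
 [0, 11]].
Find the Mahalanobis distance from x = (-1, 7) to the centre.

Step 1 — centre the observation: (x - mu) = (-1, 1).

Step 2 — invert Sigma. det(Sigma) = 9·11 - (0)² = 99.
  Sigma^{-1} = (1/det) · [[d, -b], [-b, a]] = [[0.1111, 0],
 [0, 0.0909]].

Step 3 — form the quadratic (x - mu)^T · Sigma^{-1} · (x - mu):
  Sigma^{-1} · (x - mu) = (-0.1111, 0.0909).
  (x - mu)^T · [Sigma^{-1} · (x - mu)] = (-1)·(-0.1111) + (1)·(0.0909) = 0.202.

Step 4 — take square root: d = √(0.202) ≈ 0.4495.

d(x, mu) = √(0.202) ≈ 0.4495


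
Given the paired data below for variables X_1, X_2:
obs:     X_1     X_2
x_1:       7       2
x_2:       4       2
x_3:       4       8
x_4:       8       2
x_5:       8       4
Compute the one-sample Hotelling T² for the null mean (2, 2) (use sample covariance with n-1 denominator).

Step 1 — sample mean vector:
  mean(X_1) = (7 + 4 + 4 + 8 + 8) / 5 = 31/5 = 6.2
  mean(X_2) = (2 + 2 + 8 + 2 + 4) / 5 = 18/5 = 3.6
  x̄ = (6.2, 3.6),  deviation x̄ - mu_0 = (6.2, 3.6) - (2, 2) = (4.2, 1.6).

Step 2 — sample covariance matrix, S[i,j] = (1/(n-1)) · Σ_k (x_{k,i} - mean_i) · (x_{k,j} - mean_j), divisor n-1 = 4:
  S[X_1,X_1] = ((0.8)·(0.8) + (-2.2)·(-2.2) + (-2.2)·(-2.2) + (1.8)·(1.8) + (1.8)·(1.8)) / 4 = 16.8/4 = 4.2
  S[X_1,X_2] = ((0.8)·(-1.6) + (-2.2)·(-1.6) + (-2.2)·(4.4) + (1.8)·(-1.6) + (1.8)·(0.4)) / 4 = -9.6/4 = -2.4
  S[X_2,X_2] = ((-1.6)·(-1.6) + (-1.6)·(-1.6) + (4.4)·(4.4) + (-1.6)·(-1.6) + (0.4)·(0.4)) / 4 = 27.2/4 = 6.8
  S = [[4.2, -2.4],
 [-2.4, 6.8]].

Step 3 — invert S. det(S) = 4.2·6.8 - (-2.4)² = 22.8.
  S^{-1} = (1/det) · [[d, -b], [-b, a]] = [[0.2982, 0.1053],
 [0.1053, 0.1842]].

Step 4 — quadratic form (x̄ - mu_0)^T · S^{-1} · (x̄ - mu_0):
  S^{-1} · (x̄ - mu_0) = (1.4211, 0.7368),
  (x̄ - mu_0)^T · [...] = (4.2)·(1.4211) + (1.6)·(0.7368) = 7.1474.

Step 5 — scale by n: T² = 5 · 7.1474 = 35.7368.

T² ≈ 35.7368


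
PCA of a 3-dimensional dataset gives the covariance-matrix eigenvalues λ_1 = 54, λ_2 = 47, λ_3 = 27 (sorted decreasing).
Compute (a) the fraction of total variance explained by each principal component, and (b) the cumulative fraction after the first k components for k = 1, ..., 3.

Step 1 — total variance = trace(Sigma) = Σ λ_i = 54 + 47 + 27 = 128.

Step 2 — fraction explained by component i = λ_i / Σ λ:
  PC1: 54/128 = 0.4219
  PC2: 47/128 = 0.3672
  PC3: 27/128 = 0.2109

Step 3 — cumulative fraction after k components = (λ_1 + ... + λ_k) / Σ λ:
  k = 1: 54/128 = 0.4219
  k = 2: (54 + 47)/128 = 101/128 = 0.7891
  k = 3: (54 + 47 + 27)/128 = 128/128 = 1

Summary (fraction, with percent):

explained: PC1 0.4219 (42.19%), PC2 0.3672 (36.72%), PC3 0.2109 (21.09%);  cumulative: 0.4219, 0.7891, 1


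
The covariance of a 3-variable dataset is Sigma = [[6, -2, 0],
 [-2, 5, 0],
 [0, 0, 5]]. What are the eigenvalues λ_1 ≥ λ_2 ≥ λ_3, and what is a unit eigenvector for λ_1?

Step 1 — characteristic polynomial p(λ) = det(λI - Sigma) = λ³ - tr·λ² + c_1·λ - det, where tr = trace, c_1 = sum of the principal 2×2 minors, det = det(Sigma):
  tr = 6 + 5 + 5 = 16,
  c_1 = (6·5 - (-2)²) + (6·5 - (0)²) + (5·5 - (0)²) = 26 + 30 + 25 = 81,
  det = 6·(5·5 - (0)²) - (-2)·((-2)·5 - (0)·(0)) + (0)·((-2)·(0) - 5·(0)) = 6·(25) - (-2)·(-10) + (0)·(0) = 130.
  So p(λ) = λ³ - 16λ² + 81λ - 130.
Step 2 — look for an integer root (rational root theorem: any rational root is an integer divisor of 130). Testing λ = 5:
  p(5) = 125 - 400 + 405 - 130 = 0  ✓
  Dividing out (λ - 5): p(λ) = (λ - 5)(λ² - 11λ + 26).
Step 3 — remaining eigenvalues from the quadratic λ² - 11λ + 26 = 0:
  Δ = 11² - 4·26 = 121 - 104 = 17,  λ = (11 ± √17)/2 = (11 ± 4.1231)/2 ≈ 7.5616 or 3.4384.
  Sorted: λ_1 = 7.5616,  λ_2 = 5,  λ_3 = 3.4384  (check: sum = 16 = tr ✓).

Step 4 — unit eigenvector for λ_1 ≈ 7.5616: v spans the null space of (Sigma - λ_1 I), whose rows are
  r_1 = (-1.5616, -2, 0),  r_2 = (-2, -2.5616, 0),  r_3 = (0, 0, -2.5616).
  v is orthogonal to every row, so take v ∝ r_1 × r_3 = ((-2)·(-2.5616) - (0)·(0), (0)·(0) - (-1.5616)·(-2.5616), (-1.5616)·(0) - (-2)·(0)) ≈ (5.1231, -4, 0).
  Let u = (5.1231, -4, 0).
  ||u|| = √((5.1231)² + (-4)² + (0)²) = √(42.2462) ≈ 6.4997,  v_1 = u/||u|| ≈ (0.7882, -0.6154, 0) (||v_1|| = 1).

λ_1 = 7.5616,  λ_2 = 5,  λ_3 = 3.4384;  v_1 ≈ (0.7882, -0.6154, 0)


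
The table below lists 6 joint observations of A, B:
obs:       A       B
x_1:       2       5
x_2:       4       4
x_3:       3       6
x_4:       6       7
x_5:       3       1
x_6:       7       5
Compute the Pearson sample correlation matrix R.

Step 1 — column means:
  mean(A) = (2 + 4 + 3 + 6 + 3 + 7) / 6 = 25/6 = 4.1667
  mean(B) = (5 + 4 + 6 + 7 + 1 + 5) / 6 = 28/6 = 4.6667

Step 2 — sample variances and covariances s[i,j] = (1/(n-1)) · Σ_k (x_{k,i} - mean_i) · (x_{k,j} - mean_j), with n-1 = 5:
  s[A,A] = ((-2.1667)·(-2.1667) + (-0.1667)·(-0.1667) + (-1.1667)·(-1.1667) + (1.8333)·(1.8333) + (-1.1667)·(-1.1667) + (2.8333)·(2.8333)) / 5 = 18.8333/5 = 3.7667
  s[A,B] = ((-2.1667)·(0.3333) + (-0.1667)·(-0.6667) + (-1.1667)·(1.3333) + (1.8333)·(2.3333) + (-1.1667)·(-3.6667) + (2.8333)·(0.3333)) / 5 = 7.3333/5 = 1.4667
  s[B,B] = ((0.3333)·(0.3333) + (-0.6667)·(-0.6667) + (1.3333)·(1.3333) + (2.3333)·(2.3333) + (-3.6667)·(-3.6667) + (0.3333)·(0.3333)) / 5 = 21.3333/5 = 4.2667
  Sample standard deviations s_i = √(s[i,i]):
  s(A) = √(3.7667) = 1.9408
  s(B) = √(4.2667) = 2.0656

Step 3 — r_{ij} = s_{ij} / (s_i · s_j):
  r[A,A] = 1 (diagonal).
  r[A,B] = 1.4667 / (1.9408 · 2.0656) = 1.4667 / 4.0089 = 0.3659
  r[B,B] = 1 (diagonal).

R is symmetric with unit diagonal. Assembling:

R = [[1, 0.3659],
 [0.3659, 1]]


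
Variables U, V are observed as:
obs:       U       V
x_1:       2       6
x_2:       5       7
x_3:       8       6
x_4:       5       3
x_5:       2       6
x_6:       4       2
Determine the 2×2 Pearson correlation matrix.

Step 1 — column means:
  mean(U) = (2 + 5 + 8 + 5 + 2 + 4) / 6 = 26/6 = 4.3333
  mean(V) = (6 + 7 + 6 + 3 + 6 + 2) / 6 = 30/6 = 5

Step 2 — sample variances and covariances s[i,j] = (1/(n-1)) · Σ_k (x_{k,i} - mean_i) · (x_{k,j} - mean_j), with n-1 = 5:
  s[U,U] = ((-2.3333)·(-2.3333) + (0.6667)·(0.6667) + (3.6667)·(3.6667) + (0.6667)·(0.6667) + (-2.3333)·(-2.3333) + (-0.3333)·(-0.3333)) / 5 = 25.3333/5 = 5.0667
  s[U,V] = ((-2.3333)·(1) + (0.6667)·(2) + (3.6667)·(1) + (0.6667)·(-2) + (-2.3333)·(1) + (-0.3333)·(-3)) / 5 = 0/5 = 0
  s[V,V] = ((1)·(1) + (2)·(2) + (1)·(1) + (-2)·(-2) + (1)·(1) + (-3)·(-3)) / 5 = 20/5 = 4
  Sample standard deviations s_i = √(s[i,i]):
  s(U) = √(5.0667) = 2.2509
  s(V) = √(4) = 2

Step 3 — r_{ij} = s_{ij} / (s_i · s_j):
  r[U,U] = 1 (diagonal).
  r[U,V] = 0 / (2.2509 · 2) = 0 / 4.5019 = 0
  r[V,V] = 1 (diagonal).

R is symmetric with unit diagonal. Assembling:

R = [[1, 0],
 [0, 1]]


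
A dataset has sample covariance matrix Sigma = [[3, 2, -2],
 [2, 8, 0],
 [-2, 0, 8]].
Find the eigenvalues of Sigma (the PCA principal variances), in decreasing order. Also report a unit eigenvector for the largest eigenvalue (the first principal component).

Step 1 — characteristic polynomial p(λ) = det(λI - Sigma) = λ³ - tr·λ² + c_1·λ - det, where tr = trace, c_1 = sum of the principal 2×2 minors, det = det(Sigma):
  tr = 3 + 8 + 8 = 19,
  c_1 = (3·8 - (2)²) + (3·8 - (-2)²) + (8·8 - (0)²) = 20 + 20 + 64 = 104,
  det = 3·(8·8 - (0)²) - (2)·((2)·8 - (0)·(-2)) + (-2)·((2)·(0) - 8·(-2)) = 3·(64) - (2)·(16) + (-2)·(16) = 128.
  So p(λ) = λ³ - 19λ² + 104λ - 128.
Step 2 — look for an integer root (rational root theorem: any rational root is an integer divisor of 128). Testing λ = 8:
  p(8) = 512 - 1216 + 832 - 128 = 0  ✓
  Dividing out (λ - 8): p(λ) = (λ - 8)(λ² - 11λ + 16).
Step 3 — remaining eigenvalues from the quadratic λ² - 11λ + 16 = 0:
  Δ = 11² - 4·16 = 121 - 64 = 57,  λ = (11 ± √57)/2 = (11 ± 7.5498)/2 ≈ 9.2749 or 1.7251.
  Sorted: λ_1 = 9.2749,  λ_2 = 8,  λ_3 = 1.7251  (check: sum = 19 = tr ✓).

Step 4 — unit eigenvector for λ_1 ≈ 9.2749: v spans the null space of (Sigma - λ_1 I), whose rows are
  r_1 = (-6.2749, 2, -2),  r_2 = (2, -1.2749, 0),  r_3 = (-2, 0, -1.2749).
  v is orthogonal to every row, so take v ∝ r_1 × r_2 = ((2)·(0) - (-2)·(-1.2749), (-2)·(2) - (-6.2749)·(0), (-6.2749)·(-1.2749) - (2)·(2)) ≈ (-2.5498, -4, 4).
  Rescale (multiply by -1 so the first nonzero entry is positive): u = (2.5498, 4, -4).
  ||u|| = √((2.5498)² + (4)² + (-4)²) = √(38.5017) ≈ 6.205,  v_1 = u/||u|| ≈ (0.4109, 0.6446, -0.6446) (||v_1|| = 1).

λ_1 = 9.2749,  λ_2 = 8,  λ_3 = 1.7251;  v_1 ≈ (0.4109, 0.6446, -0.6446)


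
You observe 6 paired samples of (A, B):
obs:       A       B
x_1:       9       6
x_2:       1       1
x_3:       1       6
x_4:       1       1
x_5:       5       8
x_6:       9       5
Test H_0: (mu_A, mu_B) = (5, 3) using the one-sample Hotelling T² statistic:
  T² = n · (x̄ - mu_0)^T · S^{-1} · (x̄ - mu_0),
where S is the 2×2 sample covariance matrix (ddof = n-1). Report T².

Step 1 — sample mean vector:
  mean(A) = (9 + 1 + 1 + 1 + 5 + 9) / 6 = 26/6 = 4.3333
  mean(B) = (6 + 1 + 6 + 1 + 8 + 5) / 6 = 27/6 = 4.5
  x̄ = (4.3333, 4.5),  deviation x̄ - mu_0 = (4.3333, 4.5) - (5, 3) = (-0.6667, 1.5).

Step 2 — sample covariance matrix, S[i,j] = (1/(n-1)) · Σ_k (x_{k,i} - mean_i) · (x_{k,j} - mean_j), divisor n-1 = 5:
  S[A,A] = ((4.6667)·(4.6667) + (-3.3333)·(-3.3333) + (-3.3333)·(-3.3333) + (-3.3333)·(-3.3333) + (0.6667)·(0.6667) + (4.6667)·(4.6667)) / 5 = 77.3333/5 = 15.4667
  S[A,B] = ((4.6667)·(1.5) + (-3.3333)·(-3.5) + (-3.3333)·(1.5) + (-3.3333)·(-3.5) + (0.6667)·(3.5) + (4.6667)·(0.5)) / 5 = 30/5 = 6
  S[B,B] = ((1.5)·(1.5) + (-3.5)·(-3.5) + (1.5)·(1.5) + (-3.5)·(-3.5) + (3.5)·(3.5) + (0.5)·(0.5)) / 5 = 41.5/5 = 8.3
  S = [[15.4667, 6],
 [6, 8.3]].

Step 3 — invert S. det(S) = 15.4667·8.3 - (6)² = 92.3733.
  S^{-1} = (1/det) · [[d, -b], [-b, a]] = [[0.0899, -0.065],
 [-0.065, 0.1674]].

Step 4 — quadratic form (x̄ - mu_0)^T · S^{-1} · (x̄ - mu_0):
  S^{-1} · (x̄ - mu_0) = (-0.1573, 0.2945),
  (x̄ - mu_0)^T · [...] = (-0.6667)·(-0.1573) + (1.5)·(0.2945) = 0.5466.

Step 5 — scale by n: T² = 6 · 0.5466 = 3.2794.

T² ≈ 3.2794


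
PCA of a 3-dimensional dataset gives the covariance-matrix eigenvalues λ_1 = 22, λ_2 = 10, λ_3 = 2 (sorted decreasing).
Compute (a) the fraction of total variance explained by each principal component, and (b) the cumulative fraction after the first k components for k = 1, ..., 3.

Step 1 — total variance = trace(Sigma) = Σ λ_i = 22 + 10 + 2 = 34.

Step 2 — fraction explained by component i = λ_i / Σ λ:
  PC1: 22/34 = 0.6471
  PC2: 10/34 = 0.2941
  PC3: 2/34 = 0.0588

Step 3 — cumulative fraction after k components = (λ_1 + ... + λ_k) / Σ λ:
  k = 1: 22/34 = 0.6471
  k = 2: (22 + 10)/34 = 32/34 = 0.9412
  k = 3: (22 + 10 + 2)/34 = 34/34 = 1

Summary (fraction, with percent):

explained: PC1 0.6471 (64.71%), PC2 0.2941 (29.41%), PC3 0.0588 (5.88%);  cumulative: 0.6471, 0.9412, 1


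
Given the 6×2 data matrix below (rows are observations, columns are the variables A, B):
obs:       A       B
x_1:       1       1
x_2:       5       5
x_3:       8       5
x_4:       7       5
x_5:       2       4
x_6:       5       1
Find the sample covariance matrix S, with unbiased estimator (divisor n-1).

Step 1 — column means:
  mean(A) = (1 + 5 + 8 + 7 + 2 + 5) / 6 = 28/6 = 4.6667
  mean(B) = (1 + 5 + 5 + 5 + 4 + 1) / 6 = 21/6 = 3.5

Step 2 — sample covariance S[i,j] = (1/(n-1)) · Σ_k (x_{k,i} - mean_i) · (x_{k,j} - mean_j), with n-1 = 5.
  S[A,A] = ((-3.6667)·(-3.6667) + (0.3333)·(0.3333) + (3.3333)·(3.3333) + (2.3333)·(2.3333) + (-2.6667)·(-2.6667) + (0.3333)·(0.3333)) / 5 = 37.3333/5 = 7.4667
  S[A,B] = ((-3.6667)·(-2.5) + (0.3333)·(1.5) + (3.3333)·(1.5) + (2.3333)·(1.5) + (-2.6667)·(0.5) + (0.3333)·(-2.5)) / 5 = 16/5 = 3.2
  S[B,B] = ((-2.5)·(-2.5) + (1.5)·(1.5) + (1.5)·(1.5) + (1.5)·(1.5) + (0.5)·(0.5) + (-2.5)·(-2.5)) / 5 = 19.5/5 = 3.9

S is symmetric (S[j,i] = S[i,j]). Assembling:

S = [[7.4667, 3.2],
 [3.2, 3.9]]


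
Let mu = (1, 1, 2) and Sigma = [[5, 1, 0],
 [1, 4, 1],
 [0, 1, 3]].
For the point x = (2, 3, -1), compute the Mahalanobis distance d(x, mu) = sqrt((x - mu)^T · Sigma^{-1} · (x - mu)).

Step 1 — centre the observation: (x - mu) = (1, 2, -3).

Step 2 — invert Sigma (cofactor / det for 3×3, or solve directly):
  Sigma^{-1} = [[0.2115, -0.0577, 0.0192],
 [-0.0577, 0.2885, -0.0962],
 [0.0192, -0.0962, 0.3654]].

Step 3 — form the quadratic (x - mu)^T · Sigma^{-1} · (x - mu):
  Sigma^{-1} · (x - mu) = (0.0385, 0.8077, -1.2692).
  (x - mu)^T · [Sigma^{-1} · (x - mu)] = (1)·(0.0385) + (2)·(0.8077) + (-3)·(-1.2692) = 5.4615.

Step 4 — take square root: d = √(5.4615) ≈ 2.337.

d(x, mu) = √(5.4615) ≈ 2.337


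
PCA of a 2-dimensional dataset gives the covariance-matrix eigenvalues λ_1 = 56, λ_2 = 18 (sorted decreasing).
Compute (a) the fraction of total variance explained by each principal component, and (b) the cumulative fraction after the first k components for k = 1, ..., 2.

Step 1 — total variance = trace(Sigma) = Σ λ_i = 56 + 18 = 74.

Step 2 — fraction explained by component i = λ_i / Σ λ:
  PC1: 56/74 = 0.7568
  PC2: 18/74 = 0.2432

Step 3 — cumulative fraction after k components = (λ_1 + ... + λ_k) / Σ λ:
  k = 1: 56/74 = 0.7568
  k = 2: (56 + 18)/74 = 74/74 = 1

Summary (fraction, with percent):

explained: PC1 0.7568 (75.68%), PC2 0.2432 (24.32%);  cumulative: 0.7568, 1


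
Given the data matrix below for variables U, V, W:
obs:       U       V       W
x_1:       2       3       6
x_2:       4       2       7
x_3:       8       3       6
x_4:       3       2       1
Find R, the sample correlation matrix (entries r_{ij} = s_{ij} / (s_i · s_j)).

Step 1 — column means:
  mean(U) = (2 + 4 + 8 + 3) / 4 = 17/4 = 4.25
  mean(V) = (3 + 2 + 3 + 2) / 4 = 10/4 = 2.5
  mean(W) = (6 + 7 + 6 + 1) / 4 = 20/4 = 5

Step 2 — sample variances and covariances s[i,j] = (1/(n-1)) · Σ_k (x_{k,i} - mean_i) · (x_{k,j} - mean_j), with n-1 = 3:
  s[U,U] = ((-2.25)·(-2.25) + (-0.25)·(-0.25) + (3.75)·(3.75) + (-1.25)·(-1.25)) / 3 = 20.75/3 = 6.9167
  s[U,V] = ((-2.25)·(0.5) + (-0.25)·(-0.5) + (3.75)·(0.5) + (-1.25)·(-0.5)) / 3 = 1.5/3 = 0.5
  s[U,W] = ((-2.25)·(1) + (-0.25)·(2) + (3.75)·(1) + (-1.25)·(-4)) / 3 = 6/3 = 2
  s[V,V] = ((0.5)·(0.5) + (-0.5)·(-0.5) + (0.5)·(0.5) + (-0.5)·(-0.5)) / 3 = 1/3 = 0.3333
  s[V,W] = ((0.5)·(1) + (-0.5)·(2) + (0.5)·(1) + (-0.5)·(-4)) / 3 = 2/3 = 0.6667
  s[W,W] = ((1)·(1) + (2)·(2) + (1)·(1) + (-4)·(-4)) / 3 = 22/3 = 7.3333
  Sample standard deviations s_i = √(s[i,i]):
  s(U) = √(6.9167) = 2.63
  s(V) = √(0.3333) = 0.5774
  s(W) = √(7.3333) = 2.708

Step 3 — r_{ij} = s_{ij} / (s_i · s_j):
  r[U,U] = 1 (diagonal).
  r[U,V] = 0.5 / (2.63 · 0.5774) = 0.5 / 1.5184 = 0.3293
  r[U,W] = 2 / (2.63 · 2.708) = 2 / 7.122 = 0.2808
  r[V,V] = 1 (diagonal).
  r[V,W] = 0.6667 / (0.5774 · 2.708) = 0.6667 / 1.5635 = 0.4264
  r[W,W] = 1 (diagonal).

R is symmetric with unit diagonal. Assembling:

R = [[1, 0.3293, 0.2808],
 [0.3293, 1, 0.4264],
 [0.2808, 0.4264, 1]]
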